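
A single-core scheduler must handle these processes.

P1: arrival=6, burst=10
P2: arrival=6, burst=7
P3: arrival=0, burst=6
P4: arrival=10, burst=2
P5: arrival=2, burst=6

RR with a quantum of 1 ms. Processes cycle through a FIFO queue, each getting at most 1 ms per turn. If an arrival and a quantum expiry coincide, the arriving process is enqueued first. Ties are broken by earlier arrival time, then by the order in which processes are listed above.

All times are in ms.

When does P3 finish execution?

15

Gantt: | P3 0-2 | P5 2-3 | P3 3-4 | P5 4-5 | P3 5-6 | P5 6-7 | P1 7-8 | P2 8-9 | P3 9-10 | P5 10-11 | P1 11-12 | P2 12-13 | P4 13-14 | P3 14-15 | P5 15-16 | P1 16-17 | P2 17-18 | P4 18-19 | P5 19-20 | P1 20-21 | P2 21-22 | P1 22-23 | P2 23-24 | P1 24-25 | P2 25-26 | P1 26-27 | P2 27-28 | P1 28-31 |
Completion: P1=31  P2=28  P3=15  P4=19  P5=20
Turnaround (C−A): P1=25  P2=22  P3=15  P4=9  P5=18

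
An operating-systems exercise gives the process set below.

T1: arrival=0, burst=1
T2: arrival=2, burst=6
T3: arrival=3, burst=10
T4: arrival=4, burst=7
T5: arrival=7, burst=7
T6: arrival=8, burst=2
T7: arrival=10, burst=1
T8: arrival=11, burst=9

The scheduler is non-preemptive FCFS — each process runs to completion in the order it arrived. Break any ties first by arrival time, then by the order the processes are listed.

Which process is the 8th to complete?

T8

Schedule: | T1 0-1 | idle 1-2 | T2 2-8 | T3 8-18 | T4 18-25 | T5 25-32 | T6 32-34 | T7 34-35 | T8 35-44 |
Completion: T1=1  T2=8  T3=18  T4=25  T5=32  T6=34  T7=35  T8=44
Turnaround (C−A): T1=1  T2=6  T3=15  T4=21  T5=25  T6=26  T7=25  T8=33
Finish order: T1 → T2 → T3 → T4 → T5 → T6 → T7 → T8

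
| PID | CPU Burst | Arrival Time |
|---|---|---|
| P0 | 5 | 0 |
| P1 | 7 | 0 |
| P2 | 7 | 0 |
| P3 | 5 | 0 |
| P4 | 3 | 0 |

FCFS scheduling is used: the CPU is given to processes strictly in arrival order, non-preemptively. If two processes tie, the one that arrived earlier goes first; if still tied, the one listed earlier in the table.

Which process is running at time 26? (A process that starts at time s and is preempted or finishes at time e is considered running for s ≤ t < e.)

P4

Schedule: | P0 0-5 | P1 5-12 | P2 12-19 | P3 19-24 | P4 24-27 |
Completion: P0=5  P1=12  P2=19  P3=24  P4=27
Turnaround (C−A): P0=5  P1=12  P2=19  P3=24  P4=27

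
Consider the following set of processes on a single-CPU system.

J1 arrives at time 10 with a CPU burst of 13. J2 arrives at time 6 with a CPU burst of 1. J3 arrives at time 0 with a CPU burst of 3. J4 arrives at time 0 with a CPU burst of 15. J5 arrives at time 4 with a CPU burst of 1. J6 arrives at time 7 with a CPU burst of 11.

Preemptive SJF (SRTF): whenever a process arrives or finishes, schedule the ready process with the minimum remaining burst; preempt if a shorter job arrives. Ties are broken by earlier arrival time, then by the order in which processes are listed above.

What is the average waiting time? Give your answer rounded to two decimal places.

Timeline: | J3 0-3 | J4 3-4 | J5 4-5 | J4 5-6 | J2 6-7 | J6 7-18 | J4 18-31 | J1 31-44 |
Completion: J1=44  J2=7  J3=3  J4=31  J5=5  J6=18
Turnaround (C−A): J1=34  J2=1  J3=3  J4=31  J5=1  J6=11
Waiting times: J1=21, J2=0, J3=0, J4=16, J5=0, J6=0
Average waiting = (21+0+0+16+0+0) / 6 = 37/6 = 6.17

6.17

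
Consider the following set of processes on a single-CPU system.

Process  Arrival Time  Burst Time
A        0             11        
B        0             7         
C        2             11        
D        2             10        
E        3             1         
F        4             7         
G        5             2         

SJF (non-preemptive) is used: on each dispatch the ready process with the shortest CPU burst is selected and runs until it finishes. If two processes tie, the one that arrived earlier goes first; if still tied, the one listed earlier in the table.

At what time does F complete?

17

Timeline: | B 0-7 | E 7-8 | G 8-10 | F 10-17 | D 17-27 | A 27-38 | C 38-49 |
Completion: A=38  B=7  C=49  D=27  E=8  F=17  G=10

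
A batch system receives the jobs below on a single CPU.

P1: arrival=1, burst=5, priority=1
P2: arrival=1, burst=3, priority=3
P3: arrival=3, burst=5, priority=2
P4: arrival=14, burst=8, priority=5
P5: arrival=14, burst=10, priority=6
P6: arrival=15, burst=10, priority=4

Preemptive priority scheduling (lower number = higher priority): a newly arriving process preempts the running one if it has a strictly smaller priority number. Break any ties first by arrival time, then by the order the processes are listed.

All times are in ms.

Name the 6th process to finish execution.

Timeline: | idle 0-1 | P1 1-6 | P3 6-11 | P2 11-14 | P4 14-15 | P6 15-25 | P4 25-32 | P5 32-42 |
Completion: P1=6  P2=14  P3=11  P4=32  P5=42  P6=25
Turnaround (C−A): P1=5  P2=13  P3=8  P4=18  P5=28  P6=10
Finish order: P1 → P3 → P2 → P6 → P4 → P5

P5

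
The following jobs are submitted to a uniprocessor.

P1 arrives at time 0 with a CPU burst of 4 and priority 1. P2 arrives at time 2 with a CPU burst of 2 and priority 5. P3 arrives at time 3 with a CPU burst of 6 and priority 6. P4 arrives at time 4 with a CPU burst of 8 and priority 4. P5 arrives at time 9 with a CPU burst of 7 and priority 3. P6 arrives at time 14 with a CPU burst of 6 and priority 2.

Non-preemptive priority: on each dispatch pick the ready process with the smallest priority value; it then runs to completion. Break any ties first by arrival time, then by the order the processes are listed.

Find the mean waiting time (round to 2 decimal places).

9.17

Timeline: | P1 0-4 | P4 4-12 | P5 12-19 | P6 19-25 | P2 25-27 | P3 27-33 |
Completion: P1=4  P2=27  P3=33  P4=12  P5=19  P6=25
Turnaround (C−A): P1=4  P2=25  P3=30  P4=8  P5=10  P6=11
Waiting times: P1=0, P2=23, P3=24, P4=0, P5=3, P6=5
Average waiting = (0+23+24+0+3+5) / 6 = 55/6 = 9.17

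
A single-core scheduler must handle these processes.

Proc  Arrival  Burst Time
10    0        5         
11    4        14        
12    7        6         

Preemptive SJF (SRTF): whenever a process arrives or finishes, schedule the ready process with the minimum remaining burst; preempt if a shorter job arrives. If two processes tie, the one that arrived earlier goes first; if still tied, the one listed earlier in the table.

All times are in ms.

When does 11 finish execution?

25

Schedule: | 10 0-5 | 11 5-7 | 12 7-13 | 11 13-25 |
Completion: 10=5  11=25  12=13
Turnaround (C−A): 10=5  11=21  12=6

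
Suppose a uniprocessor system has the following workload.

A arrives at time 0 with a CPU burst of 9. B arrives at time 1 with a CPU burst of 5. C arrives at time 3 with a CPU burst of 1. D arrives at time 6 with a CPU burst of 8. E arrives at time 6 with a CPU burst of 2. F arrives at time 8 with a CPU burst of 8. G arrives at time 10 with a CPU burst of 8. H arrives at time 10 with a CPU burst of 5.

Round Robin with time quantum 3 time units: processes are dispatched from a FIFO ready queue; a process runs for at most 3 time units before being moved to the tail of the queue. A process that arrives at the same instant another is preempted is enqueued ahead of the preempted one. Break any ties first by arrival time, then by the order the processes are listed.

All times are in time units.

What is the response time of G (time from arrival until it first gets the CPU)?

10

Schedule: | A 0-3 | B 3-6 | C 6-7 | A 7-10 | D 10-13 | E 13-15 | B 15-17 | F 17-20 | G 20-23 | H 23-26 | A 26-29 | D 29-32 | F 32-35 | G 35-38 | H 38-40 | D 40-42 | F 42-44 | G 44-46 |
Completion: A=29  B=17  C=7  D=42  E=15  F=44  G=46  H=40
Turnaround (C−A): A=29  B=16  C=4  D=36  E=9  F=36  G=36  H=30
Response(G) = first start − arrival = 20 − 10 = 10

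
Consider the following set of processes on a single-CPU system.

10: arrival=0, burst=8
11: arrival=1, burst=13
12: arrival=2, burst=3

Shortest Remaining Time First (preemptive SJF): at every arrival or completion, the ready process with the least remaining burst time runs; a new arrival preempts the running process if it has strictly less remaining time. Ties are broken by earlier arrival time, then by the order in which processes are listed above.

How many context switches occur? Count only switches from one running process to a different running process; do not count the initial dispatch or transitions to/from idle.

Schedule: | 10 0-2 | 12 2-5 | 10 5-11 | 11 11-24 |
Completion: 10=11  11=24  12=5

3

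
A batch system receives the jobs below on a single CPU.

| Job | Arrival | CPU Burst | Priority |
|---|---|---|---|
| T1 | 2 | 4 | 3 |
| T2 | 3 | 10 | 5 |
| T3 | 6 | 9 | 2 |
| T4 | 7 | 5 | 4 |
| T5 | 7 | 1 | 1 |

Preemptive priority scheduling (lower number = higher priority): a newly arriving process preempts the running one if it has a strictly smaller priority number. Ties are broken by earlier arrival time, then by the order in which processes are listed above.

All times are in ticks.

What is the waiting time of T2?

18

Gantt: | idle 0-2 | T1 2-6 | T3 6-7 | T5 7-8 | T3 8-16 | T4 16-21 | T2 21-31 |
Completion: T1=6  T2=31  T3=16  T4=21  T5=8
Waiting(T2) = turnaround − burst = 28 − 10 = 18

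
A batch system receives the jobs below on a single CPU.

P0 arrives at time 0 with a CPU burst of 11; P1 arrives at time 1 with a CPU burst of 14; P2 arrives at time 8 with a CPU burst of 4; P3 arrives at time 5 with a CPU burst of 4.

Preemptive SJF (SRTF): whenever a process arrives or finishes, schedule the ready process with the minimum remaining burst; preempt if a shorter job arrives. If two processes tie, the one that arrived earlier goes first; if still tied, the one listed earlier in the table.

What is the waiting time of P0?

Gantt: | P0 0-5 | P3 5-9 | P2 9-13 | P0 13-19 | P1 19-33 |
Completion: P0=19  P1=33  P2=13  P3=9
Turnaround (C−A): P0=19  P1=32  P2=5  P3=4
Waiting(P0) = turnaround − burst = 19 − 11 = 8

8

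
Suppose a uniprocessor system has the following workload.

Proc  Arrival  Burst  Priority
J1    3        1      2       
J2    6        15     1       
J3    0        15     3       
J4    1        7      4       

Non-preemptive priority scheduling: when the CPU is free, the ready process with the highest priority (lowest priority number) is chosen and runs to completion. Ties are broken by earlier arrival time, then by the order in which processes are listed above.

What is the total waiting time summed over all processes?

Schedule: | J3 0-15 | J2 15-30 | J1 30-31 | J4 31-38 |
Completion: J1=31  J2=30  J3=15  J4=38
Turnaround (C−A): J1=28  J2=24  J3=15  J4=37
Waiting = turnaround − burst: J1=27, J2=9, J3=0, J4=30
Total waiting = 27 + 9 + 0 + 30 = 66

66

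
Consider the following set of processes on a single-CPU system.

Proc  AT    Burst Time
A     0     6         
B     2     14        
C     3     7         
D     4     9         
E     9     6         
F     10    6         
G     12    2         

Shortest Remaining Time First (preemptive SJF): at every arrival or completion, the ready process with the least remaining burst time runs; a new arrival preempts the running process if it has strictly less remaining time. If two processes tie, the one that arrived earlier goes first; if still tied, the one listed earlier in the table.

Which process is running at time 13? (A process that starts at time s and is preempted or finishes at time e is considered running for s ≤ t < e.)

Timeline: | A 0-6 | C 6-13 | G 13-15 | E 15-21 | F 21-27 | D 27-36 | B 36-50 |
Completion: A=6  B=50  C=13  D=36  E=21  F=27  G=15
Turnaround (C−A): A=6  B=48  C=10  D=32  E=12  F=17  G=3

G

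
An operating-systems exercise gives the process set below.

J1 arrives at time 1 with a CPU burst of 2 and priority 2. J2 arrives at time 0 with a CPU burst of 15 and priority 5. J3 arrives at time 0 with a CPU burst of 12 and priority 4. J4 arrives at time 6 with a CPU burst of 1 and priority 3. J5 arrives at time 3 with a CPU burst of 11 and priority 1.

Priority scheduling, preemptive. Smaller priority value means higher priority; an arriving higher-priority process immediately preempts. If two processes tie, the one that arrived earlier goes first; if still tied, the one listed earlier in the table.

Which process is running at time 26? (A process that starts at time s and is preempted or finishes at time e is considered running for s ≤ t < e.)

J2

Gantt: | J3 0-1 | J1 1-3 | J5 3-14 | J4 14-15 | J3 15-26 | J2 26-41 |
Completion: J1=3  J2=41  J3=26  J4=15  J5=14
Turnaround (C−A): J1=2  J2=41  J3=26  J4=9  J5=11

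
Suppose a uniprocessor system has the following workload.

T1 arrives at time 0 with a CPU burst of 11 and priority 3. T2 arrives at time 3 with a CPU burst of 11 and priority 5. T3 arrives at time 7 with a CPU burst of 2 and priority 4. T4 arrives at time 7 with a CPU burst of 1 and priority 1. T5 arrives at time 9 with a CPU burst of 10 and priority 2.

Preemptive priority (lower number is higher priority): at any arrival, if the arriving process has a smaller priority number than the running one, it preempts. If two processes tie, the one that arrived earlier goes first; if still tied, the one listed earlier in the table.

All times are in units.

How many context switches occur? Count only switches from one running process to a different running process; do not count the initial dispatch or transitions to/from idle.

Timeline: | T1 0-7 | T4 7-8 | T1 8-9 | T5 9-19 | T1 19-22 | T3 22-24 | T2 24-35 |
Completion: T1=22  T2=35  T3=24  T4=8  T5=19
Turnaround (C−A): T1=22  T2=32  T3=17  T4=1  T5=10

6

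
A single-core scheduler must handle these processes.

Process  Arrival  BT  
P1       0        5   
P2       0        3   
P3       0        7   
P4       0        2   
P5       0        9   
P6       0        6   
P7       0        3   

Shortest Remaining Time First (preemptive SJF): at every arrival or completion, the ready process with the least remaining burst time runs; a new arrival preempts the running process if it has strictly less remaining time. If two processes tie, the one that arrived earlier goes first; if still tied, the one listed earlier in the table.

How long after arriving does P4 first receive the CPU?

Timeline: | P4 0-2 | P2 2-5 | P7 5-8 | P1 8-13 | P6 13-19 | P3 19-26 | P5 26-35 |
Completion: P1=13  P2=5  P3=26  P4=2  P5=35  P6=19  P7=8
Turnaround (C−A): P1=13  P2=5  P3=26  P4=2  P5=35  P6=19  P7=8
Response(P4) = first start − arrival = 0 − 0 = 0

0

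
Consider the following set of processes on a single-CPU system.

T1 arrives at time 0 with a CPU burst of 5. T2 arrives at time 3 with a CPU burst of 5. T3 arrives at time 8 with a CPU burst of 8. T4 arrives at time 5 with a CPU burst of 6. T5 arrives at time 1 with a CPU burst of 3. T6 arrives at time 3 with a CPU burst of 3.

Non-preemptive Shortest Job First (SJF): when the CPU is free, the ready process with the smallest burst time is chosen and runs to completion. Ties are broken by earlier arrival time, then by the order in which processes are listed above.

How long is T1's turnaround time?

Gantt: | T1 0-5 | T5 5-8 | T6 8-11 | T2 11-16 | T4 16-22 | T3 22-30 |
Completion: T1=5  T2=16  T3=30  T4=22  T5=8  T6=11
Turnaround(T1) = completion − arrival = 5 − 0 = 5

5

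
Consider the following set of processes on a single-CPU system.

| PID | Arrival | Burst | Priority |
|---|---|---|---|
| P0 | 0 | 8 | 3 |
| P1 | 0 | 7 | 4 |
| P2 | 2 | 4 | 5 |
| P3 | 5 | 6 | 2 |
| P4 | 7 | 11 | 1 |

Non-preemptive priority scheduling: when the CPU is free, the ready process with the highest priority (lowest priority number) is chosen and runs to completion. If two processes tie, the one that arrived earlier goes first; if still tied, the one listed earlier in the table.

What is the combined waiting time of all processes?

Gantt: | P0 0-8 | P4 8-19 | P3 19-25 | P1 25-32 | P2 32-36 |
Completion: P0=8  P1=32  P2=36  P3=25  P4=19
Turnaround (C−A): P0=8  P1=32  P2=34  P3=20  P4=12
Waiting = turnaround − burst: P0=0, P1=25, P2=30, P3=14, P4=1
Total waiting = 0 + 25 + 30 + 14 + 1 = 70

70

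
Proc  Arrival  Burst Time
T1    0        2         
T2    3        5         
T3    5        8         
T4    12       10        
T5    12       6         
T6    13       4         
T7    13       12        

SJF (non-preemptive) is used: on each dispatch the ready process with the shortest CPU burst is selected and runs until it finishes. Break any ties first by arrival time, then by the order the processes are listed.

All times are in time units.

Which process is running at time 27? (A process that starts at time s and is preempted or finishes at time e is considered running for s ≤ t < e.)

T4

Timeline: | T1 0-2 | idle 2-3 | T2 3-8 | T3 8-16 | T6 16-20 | T5 20-26 | T4 26-36 | T7 36-48 |
Completion: T1=2  T2=8  T3=16  T4=36  T5=26  T6=20  T7=48
Turnaround (C−A): T1=2  T2=5  T3=11  T4=24  T5=14  T6=7  T7=35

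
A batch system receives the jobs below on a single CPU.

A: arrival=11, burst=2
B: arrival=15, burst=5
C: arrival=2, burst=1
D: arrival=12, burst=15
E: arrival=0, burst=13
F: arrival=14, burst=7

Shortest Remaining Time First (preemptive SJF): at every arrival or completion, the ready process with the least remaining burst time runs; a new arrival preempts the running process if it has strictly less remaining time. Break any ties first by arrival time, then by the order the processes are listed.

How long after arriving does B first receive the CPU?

1

Schedule: | E 0-2 | C 2-3 | E 3-11 | A 11-13 | E 13-16 | B 16-21 | F 21-28 | D 28-43 |
Completion: A=13  B=21  C=3  D=43  E=16  F=28
Turnaround (C−A): A=2  B=6  C=1  D=31  E=16  F=14
Response(B) = first start − arrival = 16 − 15 = 1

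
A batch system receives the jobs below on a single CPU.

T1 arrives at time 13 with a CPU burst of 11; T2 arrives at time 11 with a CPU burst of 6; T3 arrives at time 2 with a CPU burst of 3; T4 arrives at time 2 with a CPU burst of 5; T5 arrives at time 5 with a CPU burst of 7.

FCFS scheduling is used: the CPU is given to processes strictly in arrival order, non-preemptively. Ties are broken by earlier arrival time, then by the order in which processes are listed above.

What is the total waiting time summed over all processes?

Schedule: | idle 0-2 | T3 2-5 | T4 5-10 | T5 10-17 | T2 17-23 | T1 23-34 |
Completion: T1=34  T2=23  T3=5  T4=10  T5=17
Turnaround (C−A): T1=21  T2=12  T3=3  T4=8  T5=12
Waiting = turnaround − burst: T1=10, T2=6, T3=0, T4=3, T5=5
Total waiting = 10 + 6 + 0 + 3 + 5 = 24

24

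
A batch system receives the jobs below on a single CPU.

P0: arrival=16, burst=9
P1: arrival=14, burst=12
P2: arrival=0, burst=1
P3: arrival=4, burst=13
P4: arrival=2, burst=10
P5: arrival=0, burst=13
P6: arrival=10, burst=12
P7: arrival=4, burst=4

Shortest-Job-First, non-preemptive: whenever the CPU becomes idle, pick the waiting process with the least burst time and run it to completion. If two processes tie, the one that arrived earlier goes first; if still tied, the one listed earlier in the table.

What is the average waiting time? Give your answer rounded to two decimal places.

19.63

Timeline: | P2 0-1 | P5 1-14 | P7 14-18 | P0 18-27 | P4 27-37 | P6 37-49 | P1 49-61 | P3 61-74 |
Completion: P0=27  P1=61  P2=1  P3=74  P4=37  P5=14  P6=49  P7=18
Turnaround (C−A): P0=11  P1=47  P2=1  P3=70  P4=35  P5=14  P6=39  P7=14
Waiting times: P0=2, P1=35, P2=0, P3=57, P4=25, P5=1, P6=27, P7=10
Average waiting = (2+35+0+57+25+1+27+10) / 8 = 157/8 = 19.63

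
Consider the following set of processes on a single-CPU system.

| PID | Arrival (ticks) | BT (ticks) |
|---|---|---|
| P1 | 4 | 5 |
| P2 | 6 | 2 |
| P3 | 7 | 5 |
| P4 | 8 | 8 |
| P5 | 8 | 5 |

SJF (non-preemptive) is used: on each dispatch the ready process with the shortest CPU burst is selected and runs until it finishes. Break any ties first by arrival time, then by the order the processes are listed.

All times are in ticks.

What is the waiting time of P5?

Gantt: | idle 0-4 | P1 4-9 | P2 9-11 | P3 11-16 | P5 16-21 | P4 21-29 |
Completion: P1=9  P2=11  P3=16  P4=29  P5=21
Turnaround (C−A): P1=5  P2=5  P3=9  P4=21  P5=13
Waiting(P5) = turnaround − burst = 13 − 5 = 8

8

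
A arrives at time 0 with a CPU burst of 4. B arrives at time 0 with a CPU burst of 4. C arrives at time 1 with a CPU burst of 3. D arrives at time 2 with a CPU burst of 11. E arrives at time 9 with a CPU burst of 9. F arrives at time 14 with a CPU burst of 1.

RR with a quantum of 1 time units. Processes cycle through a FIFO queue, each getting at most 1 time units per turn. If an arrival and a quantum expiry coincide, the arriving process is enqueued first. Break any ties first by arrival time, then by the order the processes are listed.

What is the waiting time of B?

Timeline: | A 0-1 | B 1-2 | C 2-3 | A 3-4 | D 4-5 | B 5-6 | C 6-7 | A 7-8 | D 8-9 | B 9-10 | C 10-11 | A 11-12 | E 12-13 | D 13-14 | B 14-15 | E 15-16 | F 16-17 | D 17-18 | E 18-19 | D 19-20 | E 20-21 | D 21-22 | E 22-23 | D 23-24 | E 24-25 | D 25-26 | E 26-27 | D 27-28 | E 28-29 | D 29-30 | E 30-31 | D 31-32 |
Completion: A=12  B=15  C=11  D=32  E=31  F=17
Turnaround (C−A): A=12  B=15  C=10  D=30  E=22  F=3
Waiting(B) = turnaround − burst = 15 − 4 = 11

11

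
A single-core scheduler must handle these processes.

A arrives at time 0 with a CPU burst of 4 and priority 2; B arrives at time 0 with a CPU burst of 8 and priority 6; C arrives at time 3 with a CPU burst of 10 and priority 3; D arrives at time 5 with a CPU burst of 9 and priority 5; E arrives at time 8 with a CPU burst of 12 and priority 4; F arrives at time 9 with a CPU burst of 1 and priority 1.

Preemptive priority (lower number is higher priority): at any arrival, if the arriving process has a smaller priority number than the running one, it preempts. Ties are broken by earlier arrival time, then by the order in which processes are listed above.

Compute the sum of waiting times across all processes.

67

Schedule: | A 0-4 | C 4-9 | F 9-10 | C 10-15 | E 15-27 | D 27-36 | B 36-44 |
Completion: A=4  B=44  C=15  D=36  E=27  F=10
Turnaround (C−A): A=4  B=44  C=12  D=31  E=19  F=1
Waiting = turnaround − burst: A=0, B=36, C=2, D=22, E=7, F=0
Total waiting = 0 + 36 + 2 + 22 + 7 + 0 = 67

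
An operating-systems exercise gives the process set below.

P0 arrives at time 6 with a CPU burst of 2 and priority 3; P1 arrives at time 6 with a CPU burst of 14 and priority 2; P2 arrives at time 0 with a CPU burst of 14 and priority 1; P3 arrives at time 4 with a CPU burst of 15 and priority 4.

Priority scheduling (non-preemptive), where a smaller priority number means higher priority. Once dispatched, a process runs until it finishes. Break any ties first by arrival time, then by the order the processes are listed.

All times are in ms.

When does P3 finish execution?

45

Schedule: | P2 0-14 | P1 14-28 | P0 28-30 | P3 30-45 |
Completion: P0=30  P1=28  P2=14  P3=45
Turnaround (C−A): P0=24  P1=22  P2=14  P3=41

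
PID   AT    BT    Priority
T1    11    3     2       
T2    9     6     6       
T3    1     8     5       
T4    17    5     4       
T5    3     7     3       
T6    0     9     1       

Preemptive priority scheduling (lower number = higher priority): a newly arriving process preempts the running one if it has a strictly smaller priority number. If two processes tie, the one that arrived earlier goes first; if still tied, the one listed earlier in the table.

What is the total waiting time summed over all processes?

Gantt: | T6 0-9 | T5 9-11 | T1 11-14 | T5 14-19 | T4 19-24 | T3 24-32 | T2 32-38 |
Completion: T1=14  T2=38  T3=32  T4=24  T5=19  T6=9
Waiting = turnaround − burst: T1=0, T2=23, T3=23, T4=2, T5=9, T6=0
Total waiting = 0 + 23 + 23 + 2 + 9 + 0 = 57

57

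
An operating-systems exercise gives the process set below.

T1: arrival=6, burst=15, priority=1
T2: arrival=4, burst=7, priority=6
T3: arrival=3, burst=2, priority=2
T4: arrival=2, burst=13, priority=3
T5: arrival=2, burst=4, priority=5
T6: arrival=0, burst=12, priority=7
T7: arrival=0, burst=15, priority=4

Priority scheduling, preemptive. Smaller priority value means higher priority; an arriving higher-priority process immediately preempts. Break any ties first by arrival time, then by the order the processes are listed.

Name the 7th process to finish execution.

Timeline: | T7 0-2 | T4 2-3 | T3 3-5 | T4 5-6 | T1 6-21 | T4 21-32 | T7 32-45 | T5 45-49 | T2 49-56 | T6 56-68 |
Completion: T1=21  T2=56  T3=5  T4=32  T5=49  T6=68  T7=45
Turnaround (C−A): T1=15  T2=52  T3=2  T4=30  T5=47  T6=68  T7=45
Finish order: T3 → T1 → T4 → T7 → T5 → T2 → T6

T6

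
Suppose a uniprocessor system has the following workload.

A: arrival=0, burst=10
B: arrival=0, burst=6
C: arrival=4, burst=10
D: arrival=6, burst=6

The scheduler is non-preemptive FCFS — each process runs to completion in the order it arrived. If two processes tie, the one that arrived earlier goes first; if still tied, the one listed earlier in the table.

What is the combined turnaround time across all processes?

74

Timeline: | A 0-10 | B 10-16 | C 16-26 | D 26-32 |
Completion: A=10  B=16  C=26  D=32
Turnaround (C−A): A=10  B=16  C=22  D=26
Turnaround = completion − arrival: A=10, B=16, C=22, D=26
Total turnaround = 10 + 16 + 22 + 26 = 74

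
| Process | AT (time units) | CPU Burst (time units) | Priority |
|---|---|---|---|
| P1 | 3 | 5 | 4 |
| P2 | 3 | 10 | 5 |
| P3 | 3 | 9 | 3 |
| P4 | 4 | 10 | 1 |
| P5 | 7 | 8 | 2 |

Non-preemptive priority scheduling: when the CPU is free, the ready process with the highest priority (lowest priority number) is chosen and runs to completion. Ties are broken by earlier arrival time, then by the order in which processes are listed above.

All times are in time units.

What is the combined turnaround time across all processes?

Timeline: | idle 0-3 | P3 3-12 | P4 12-22 | P5 22-30 | P1 30-35 | P2 35-45 |
Completion: P1=35  P2=45  P3=12  P4=22  P5=30
Turnaround = completion − arrival: P1=32, P2=42, P3=9, P4=18, P5=23
Total turnaround = 32 + 42 + 9 + 18 + 23 = 124

124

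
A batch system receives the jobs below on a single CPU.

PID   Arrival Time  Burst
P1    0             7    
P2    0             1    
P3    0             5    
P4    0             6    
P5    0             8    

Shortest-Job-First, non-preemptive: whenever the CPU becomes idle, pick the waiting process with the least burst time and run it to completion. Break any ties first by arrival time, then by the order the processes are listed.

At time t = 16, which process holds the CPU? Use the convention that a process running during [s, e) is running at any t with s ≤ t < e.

P1

Gantt: | P2 0-1 | P3 1-6 | P4 6-12 | P1 12-19 | P5 19-27 |
Completion: P1=19  P2=1  P3=6  P4=12  P5=27
Turnaround (C−A): P1=19  P2=1  P3=6  P4=12  P5=27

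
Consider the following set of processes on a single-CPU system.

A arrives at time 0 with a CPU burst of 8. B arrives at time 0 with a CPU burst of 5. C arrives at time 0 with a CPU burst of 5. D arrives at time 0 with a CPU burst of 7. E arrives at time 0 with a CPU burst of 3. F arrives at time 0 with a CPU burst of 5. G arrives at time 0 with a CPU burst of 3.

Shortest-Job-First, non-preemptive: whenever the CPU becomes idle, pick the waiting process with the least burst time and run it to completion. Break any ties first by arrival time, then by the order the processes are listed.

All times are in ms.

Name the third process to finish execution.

B

Schedule: | E 0-3 | G 3-6 | B 6-11 | C 11-16 | F 16-21 | D 21-28 | A 28-36 |
Completion: A=36  B=11  C=16  D=28  E=3  F=21  G=6
Turnaround (C−A): A=36  B=11  C=16  D=28  E=3  F=21  G=6
Finish order: E → G → B → C → F → D → A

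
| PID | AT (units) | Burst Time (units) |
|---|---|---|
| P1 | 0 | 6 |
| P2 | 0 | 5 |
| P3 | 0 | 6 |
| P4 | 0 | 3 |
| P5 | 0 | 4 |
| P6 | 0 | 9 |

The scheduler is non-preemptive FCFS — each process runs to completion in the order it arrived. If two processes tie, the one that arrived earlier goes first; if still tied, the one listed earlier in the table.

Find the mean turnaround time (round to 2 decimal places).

18.50

Schedule: | P1 0-6 | P2 6-11 | P3 11-17 | P4 17-20 | P5 20-24 | P6 24-33 |
Completion: P1=6  P2=11  P3=17  P4=20  P5=24  P6=33
Turnaround times: P1=6, P2=11, P3=17, P4=20, P5=24, P6=33
Average turnaround = (6+11+17+20+24+33) / 6 = 111/6 = 18.50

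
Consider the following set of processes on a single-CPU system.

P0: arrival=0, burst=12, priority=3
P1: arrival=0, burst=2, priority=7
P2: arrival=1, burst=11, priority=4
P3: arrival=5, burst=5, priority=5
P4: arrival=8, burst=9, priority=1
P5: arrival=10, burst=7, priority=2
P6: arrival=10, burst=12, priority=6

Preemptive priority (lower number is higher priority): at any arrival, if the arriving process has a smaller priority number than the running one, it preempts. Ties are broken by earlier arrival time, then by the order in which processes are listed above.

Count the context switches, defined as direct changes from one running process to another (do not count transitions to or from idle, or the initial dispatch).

7

Gantt: | P0 0-8 | P4 8-17 | P5 17-24 | P0 24-28 | P2 28-39 | P3 39-44 | P6 44-56 | P1 56-58 |
Completion: P0=28  P1=58  P2=39  P3=44  P4=17  P5=24  P6=56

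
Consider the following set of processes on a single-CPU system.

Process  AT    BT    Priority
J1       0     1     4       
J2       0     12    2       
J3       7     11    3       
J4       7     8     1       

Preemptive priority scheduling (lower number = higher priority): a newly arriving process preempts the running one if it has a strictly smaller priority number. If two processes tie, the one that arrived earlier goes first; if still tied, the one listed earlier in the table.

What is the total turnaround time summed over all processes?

Schedule: | J2 0-7 | J4 7-15 | J2 15-20 | J3 20-31 | J1 31-32 |
Completion: J1=32  J2=20  J3=31  J4=15
Turnaround (C−A): J1=32  J2=20  J3=24  J4=8
Turnaround = completion − arrival: J1=32, J2=20, J3=24, J4=8
Total turnaround = 32 + 20 + 24 + 8 = 84

84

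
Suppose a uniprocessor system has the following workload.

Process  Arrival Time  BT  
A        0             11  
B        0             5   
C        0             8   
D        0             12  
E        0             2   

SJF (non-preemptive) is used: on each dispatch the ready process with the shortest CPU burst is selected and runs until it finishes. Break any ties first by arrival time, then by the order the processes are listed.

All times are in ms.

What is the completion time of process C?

15

Schedule: | E 0-2 | B 2-7 | C 7-15 | A 15-26 | D 26-38 |
Completion: A=26  B=7  C=15  D=38  E=2
Turnaround (C−A): A=26  B=7  C=15  D=38  E=2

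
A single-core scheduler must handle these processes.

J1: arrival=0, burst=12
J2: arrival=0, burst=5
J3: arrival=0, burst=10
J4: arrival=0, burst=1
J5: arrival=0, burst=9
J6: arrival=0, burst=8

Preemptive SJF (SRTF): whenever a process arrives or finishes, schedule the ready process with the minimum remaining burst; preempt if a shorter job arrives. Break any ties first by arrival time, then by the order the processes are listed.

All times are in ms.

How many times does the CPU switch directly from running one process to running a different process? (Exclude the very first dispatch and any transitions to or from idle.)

5

Timeline: | J4 0-1 | J2 1-6 | J6 6-14 | J5 14-23 | J3 23-33 | J1 33-45 |
Completion: J1=45  J2=6  J3=33  J4=1  J5=23  J6=14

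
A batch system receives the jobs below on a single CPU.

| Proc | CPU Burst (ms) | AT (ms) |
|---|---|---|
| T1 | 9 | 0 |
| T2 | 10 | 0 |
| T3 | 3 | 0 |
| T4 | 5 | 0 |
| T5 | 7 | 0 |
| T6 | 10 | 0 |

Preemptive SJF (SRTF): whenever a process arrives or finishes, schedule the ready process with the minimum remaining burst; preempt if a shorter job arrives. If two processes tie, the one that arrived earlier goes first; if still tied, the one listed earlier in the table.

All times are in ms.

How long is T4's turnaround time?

8

Schedule: | T3 0-3 | T4 3-8 | T5 8-15 | T1 15-24 | T2 24-34 | T6 34-44 |
Completion: T1=24  T2=34  T3=3  T4=8  T5=15  T6=44
Turnaround(T4) = completion − arrival = 8 − 0 = 8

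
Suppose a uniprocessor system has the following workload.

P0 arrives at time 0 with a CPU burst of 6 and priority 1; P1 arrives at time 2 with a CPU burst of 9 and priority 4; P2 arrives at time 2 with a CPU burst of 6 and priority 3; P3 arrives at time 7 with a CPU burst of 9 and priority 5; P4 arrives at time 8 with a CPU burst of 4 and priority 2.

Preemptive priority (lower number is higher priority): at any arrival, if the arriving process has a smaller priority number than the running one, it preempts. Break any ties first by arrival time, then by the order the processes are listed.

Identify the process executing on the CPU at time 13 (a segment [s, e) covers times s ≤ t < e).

P2

Timeline: | P0 0-6 | P2 6-8 | P4 8-12 | P2 12-16 | P1 16-25 | P3 25-34 |
Completion: P0=6  P1=25  P2=16  P3=34  P4=12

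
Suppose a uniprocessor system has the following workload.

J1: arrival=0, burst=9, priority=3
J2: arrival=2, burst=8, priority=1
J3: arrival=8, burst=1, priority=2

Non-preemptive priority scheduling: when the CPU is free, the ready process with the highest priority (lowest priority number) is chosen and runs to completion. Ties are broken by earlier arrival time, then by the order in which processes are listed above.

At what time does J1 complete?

Schedule: | J1 0-9 | J2 9-17 | J3 17-18 |
Completion: J1=9  J2=17  J3=18
Turnaround (C−A): J1=9  J2=15  J3=10

9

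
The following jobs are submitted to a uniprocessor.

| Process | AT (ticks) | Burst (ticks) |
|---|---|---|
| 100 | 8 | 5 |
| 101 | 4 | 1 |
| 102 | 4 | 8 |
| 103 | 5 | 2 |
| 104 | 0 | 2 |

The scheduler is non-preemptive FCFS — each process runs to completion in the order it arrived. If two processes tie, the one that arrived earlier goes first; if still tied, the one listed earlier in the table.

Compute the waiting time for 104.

0

Schedule: | 104 0-2 | idle 2-4 | 101 4-5 | 102 5-13 | 103 13-15 | 100 15-20 |
Completion: 100=20  101=5  102=13  103=15  104=2
Waiting(104) = turnaround − burst = 2 − 2 = 0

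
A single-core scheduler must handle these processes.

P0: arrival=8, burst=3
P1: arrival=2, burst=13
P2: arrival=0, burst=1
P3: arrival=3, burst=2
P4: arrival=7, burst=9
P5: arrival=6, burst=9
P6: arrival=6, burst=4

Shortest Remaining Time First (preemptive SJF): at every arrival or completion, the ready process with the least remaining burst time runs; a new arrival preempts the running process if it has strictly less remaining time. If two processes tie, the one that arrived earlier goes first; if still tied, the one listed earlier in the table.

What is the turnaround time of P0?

5

Timeline: | P2 0-1 | idle 1-2 | P1 2-3 | P3 3-5 | P1 5-6 | P6 6-10 | P0 10-13 | P5 13-22 | P4 22-31 | P1 31-42 |
Completion: P0=13  P1=42  P2=1  P3=5  P4=31  P5=22  P6=10
Turnaround(P0) = completion − arrival = 13 − 8 = 5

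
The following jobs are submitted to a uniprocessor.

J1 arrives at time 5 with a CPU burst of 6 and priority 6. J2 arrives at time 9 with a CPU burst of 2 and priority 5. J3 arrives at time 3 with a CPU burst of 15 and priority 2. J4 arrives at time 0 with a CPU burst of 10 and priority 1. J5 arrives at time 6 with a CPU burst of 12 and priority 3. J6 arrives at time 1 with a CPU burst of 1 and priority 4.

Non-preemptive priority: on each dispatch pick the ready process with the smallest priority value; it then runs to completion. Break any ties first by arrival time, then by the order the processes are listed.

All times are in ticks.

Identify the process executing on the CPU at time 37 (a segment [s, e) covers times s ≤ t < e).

Timeline: | J4 0-10 | J3 10-25 | J5 25-37 | J6 37-38 | J2 38-40 | J1 40-46 |
Completion: J1=46  J2=40  J3=25  J4=10  J5=37  J6=38
Turnaround (C−A): J1=41  J2=31  J3=22  J4=10  J5=31  J6=37

J6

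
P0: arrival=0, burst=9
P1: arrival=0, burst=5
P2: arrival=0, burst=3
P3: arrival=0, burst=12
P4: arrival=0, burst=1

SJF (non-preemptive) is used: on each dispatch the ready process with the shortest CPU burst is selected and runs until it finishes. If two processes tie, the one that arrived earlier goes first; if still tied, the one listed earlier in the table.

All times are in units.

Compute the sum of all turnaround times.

62

Timeline: | P4 0-1 | P2 1-4 | P1 4-9 | P0 9-18 | P3 18-30 |
Completion: P0=18  P1=9  P2=4  P3=30  P4=1
Turnaround (C−A): P0=18  P1=9  P2=4  P3=30  P4=1
Turnaround = completion − arrival: P0=18, P1=9, P2=4, P3=30, P4=1
Total turnaround = 18 + 9 + 4 + 30 + 1 = 62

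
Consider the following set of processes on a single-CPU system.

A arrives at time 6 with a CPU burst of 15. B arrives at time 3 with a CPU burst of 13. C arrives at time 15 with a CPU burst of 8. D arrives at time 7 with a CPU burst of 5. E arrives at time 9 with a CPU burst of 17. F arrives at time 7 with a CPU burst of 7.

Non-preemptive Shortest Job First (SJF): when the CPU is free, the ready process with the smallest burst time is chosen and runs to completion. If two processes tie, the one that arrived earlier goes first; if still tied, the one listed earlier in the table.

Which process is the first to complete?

B

Gantt: | idle 0-3 | B 3-16 | D 16-21 | F 21-28 | C 28-36 | A 36-51 | E 51-68 |
Completion: A=51  B=16  C=36  D=21  E=68  F=28
Finish order: B → D → F → C → A → E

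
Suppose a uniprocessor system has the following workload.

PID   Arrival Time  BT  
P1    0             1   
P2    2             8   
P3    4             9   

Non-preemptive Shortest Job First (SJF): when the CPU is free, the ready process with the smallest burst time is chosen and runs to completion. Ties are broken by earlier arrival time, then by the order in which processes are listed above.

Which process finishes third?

Schedule: | P1 0-1 | idle 1-2 | P2 2-10 | P3 10-19 |
Completion: P1=1  P2=10  P3=19
Turnaround (C−A): P1=1  P2=8  P3=15
Finish order: P1 → P2 → P3

P3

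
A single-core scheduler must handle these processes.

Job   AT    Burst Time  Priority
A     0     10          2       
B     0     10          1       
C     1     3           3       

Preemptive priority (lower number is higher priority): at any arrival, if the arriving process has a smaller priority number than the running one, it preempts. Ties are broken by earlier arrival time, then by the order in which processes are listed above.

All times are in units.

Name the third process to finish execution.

C

Schedule: | B 0-10 | A 10-20 | C 20-23 |
Completion: A=20  B=10  C=23
Finish order: B → A → C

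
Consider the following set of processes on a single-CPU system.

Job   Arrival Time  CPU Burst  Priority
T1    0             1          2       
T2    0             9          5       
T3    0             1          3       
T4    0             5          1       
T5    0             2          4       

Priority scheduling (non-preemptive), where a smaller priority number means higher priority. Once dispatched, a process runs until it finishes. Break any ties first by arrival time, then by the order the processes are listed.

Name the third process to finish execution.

T3

Schedule: | T4 0-5 | T1 5-6 | T3 6-7 | T5 7-9 | T2 9-18 |
Completion: T1=6  T2=18  T3=7  T4=5  T5=9
Finish order: T4 → T1 → T3 → T5 → T2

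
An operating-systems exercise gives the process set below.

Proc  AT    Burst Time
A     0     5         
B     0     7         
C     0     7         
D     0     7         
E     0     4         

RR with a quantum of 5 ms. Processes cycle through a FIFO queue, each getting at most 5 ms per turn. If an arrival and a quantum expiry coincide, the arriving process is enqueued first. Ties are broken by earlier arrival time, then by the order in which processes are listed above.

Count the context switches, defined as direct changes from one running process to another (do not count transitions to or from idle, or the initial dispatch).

7

Timeline: | A 0-5 | B 5-10 | C 10-15 | D 15-20 | E 20-24 | B 24-26 | C 26-28 | D 28-30 |
Completion: A=5  B=26  C=28  D=30  E=24
Turnaround (C−A): A=5  B=26  C=28  D=30  E=24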